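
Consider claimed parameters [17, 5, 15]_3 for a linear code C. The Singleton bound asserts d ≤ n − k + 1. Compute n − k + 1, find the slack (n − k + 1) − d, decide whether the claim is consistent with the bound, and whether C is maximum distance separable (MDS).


Singleton RHS = n − k + 1 = 13, slack = -2, bound violated (no such code; not MDS).

Singleton bound: d ≤ n − k + 1.
Here n = 17, k = 5, so n − k + 1 = 13.
Given d = 15, check d ≤ 13: NO.
Slack = (n − k + 1) − d = -2.
The slack is negative: d = 15 exceeds n − k + 1 = 13 by 2, so the Singleton bound is violated and no linear [17, 5, 15]_3 code can exist. In particular it is not MDS (MDS requires d = n − k + 1 exactly).
Description: the claimed parameters are [17, 5, 15]_3; such a code would be impossible (violates the Singleton bound).


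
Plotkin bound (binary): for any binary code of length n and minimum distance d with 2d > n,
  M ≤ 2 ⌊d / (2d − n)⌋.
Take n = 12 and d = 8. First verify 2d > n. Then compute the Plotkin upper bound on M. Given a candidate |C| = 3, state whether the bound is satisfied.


Plotkin bound M ≤ 4; given |C| = 3 ≤ bound (satisfied).

Check applicability: 2d = 16, n = 12.
2d − n = 4 > 0, so Plotkin applies.
Compute d/(2d−n) = 8/4 ≈ 2.0000.
⌊d/(2d−n)⌋ = 2.
Plotkin bound: M ≤ 2·2 = 4.
Given |C| = 3, check: satisfied.
This |C| is below the Plotkin bound.


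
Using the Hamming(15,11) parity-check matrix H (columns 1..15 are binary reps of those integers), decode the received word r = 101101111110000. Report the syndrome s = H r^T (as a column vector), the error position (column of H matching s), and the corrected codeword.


s = (0, 1, 1, 1)^T, error position = 7, corrected codeword c = 101101011110000

Compute s = H r^T mod 2 one row at a time:
  s_1 = 1 + 1 + 1 + 1 + 0 + 0 + 0 + 0 = 4 ≡ 0 (mod 2).
  s_2 = 1 + 0 + 1 + 1 + 0 + 0 + 0 + 0 = 3 ≡ 1 (mod 2).
  s_3 = 0 + 1 + 1 + 1 + 1 + 1 + 0 + 0 = 5 ≡ 1 (mod 2).
  s_4 = 1 + 1 + 0 + 1 + 1 + 1 + 0 + 0 = 5 ≡ 1 (mod 2).
s = (0, 1, 1, 1)^T — this equals column 7 of H (binary 0111), so error is at position 7.
Correct: flip bit 7 of r = 101101111110000 to get c = 101101011110000.


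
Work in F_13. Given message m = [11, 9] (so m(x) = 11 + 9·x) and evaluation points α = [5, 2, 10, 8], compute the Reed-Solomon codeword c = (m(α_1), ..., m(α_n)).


c = [4, 3, 10, 5]

Message polynomial: m(x) = 11 + 9·x (mod 13).
For each evaluation point α_i, compute m(α_i) mod 13:
  α_1 = 5: Horner steps 9 → 4, so m(5) = 4.
  α_2 = 2: Horner steps 9 → 3, so m(2) = 3.
  α_3 = 10: Horner steps 9 → 10, so m(10) = 10.
  α_4 = 8: Horner steps 9 → 5, so m(8) = 5.
Codeword c = [4, 3, 10, 5] ∈ F_13^4.


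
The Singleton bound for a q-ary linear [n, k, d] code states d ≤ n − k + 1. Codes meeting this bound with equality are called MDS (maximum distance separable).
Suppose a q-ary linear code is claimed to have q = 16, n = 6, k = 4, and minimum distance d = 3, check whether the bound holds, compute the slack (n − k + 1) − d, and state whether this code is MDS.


Singleton RHS = n − k + 1 = 3, slack = 0, bound satisfied, MDS.

Singleton bound: d ≤ n − k + 1.
Here n = 6, k = 4, so n − k + 1 = 3.
Given d = 3, check d ≤ 3: YES.
Slack = (n − k + 1) − d = 0.
The code is MDS (slack = 0).
Description: the claimed parameters are [6, 4, 3]_16; such a code would be MDS (meets Singleton bound).


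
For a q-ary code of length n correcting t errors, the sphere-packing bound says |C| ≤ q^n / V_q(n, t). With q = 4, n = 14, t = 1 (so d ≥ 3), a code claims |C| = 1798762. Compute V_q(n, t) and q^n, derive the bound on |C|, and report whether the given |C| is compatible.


V_q(n, t) = 43, q^n = 268435456, Hamming bound = 6242685, |C| = 1798762 ≤ bound (satisfied).

Step 1: Compute V_q(n, t) = Σ_{j=0}^1 C(n, j) (q−1)^j.
  j = 0: C(14,0)·(3)^0 = 1·1 = 1.
  j = 1: C(14,1)·(3)^1 = 14·3 = 42.
  V_q(n, t) = 1 + 42 = 43.
Step 2: q^n = 4^14 = 268435456.
Step 3: Hamming bound ⌊q^n / V_q(n,t)⌋ = ⌊268435456/43⌋ = 6242685.
Step 4: Compare |C| = 1798762 to 6242685: satisfied.
The claimed |C| lies below the Hamming bound.


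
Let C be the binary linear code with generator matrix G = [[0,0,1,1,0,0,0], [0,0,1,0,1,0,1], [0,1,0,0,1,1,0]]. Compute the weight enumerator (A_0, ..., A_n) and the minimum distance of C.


Weight distribution: A_0 = 1, A_2 = 1, A_3 = 3, A_4 = 2, A_5 = 1. Minimum distance d = 2.

Enumerate all 2^3 = 8 messages m ∈ F_2^3.
For each, compute codeword c = mG in F_2^7, then tally its weight.
  m = 000 → c = 0000000, weight = 0.
  m = 100 → c = 0011000, weight = 2.
  m = 010 → c = 0010101, weight = 3.
  m = 110 → c = 0001101, weight = 3.
  m = 001 → c = 0100110, weight = 3.
  m = 101 → c = 0111110, weight = 5.
  m = 011 → c = 0110011, weight = 4.
  m = 111 → c = 0101011, weight = 4.
Tally weights:
  weight 0: 1 codewords.
  weight 2: 1 codewords.
  weight 3: 3 codewords.
  weight 4: 2 codewords.
  weight 5: 1 codewords.
Minimum distance d = smallest w > 0 with A_w > 0 = 2.
Sanity: Σ A_w = 8 = 2^3 = 8 ✓.


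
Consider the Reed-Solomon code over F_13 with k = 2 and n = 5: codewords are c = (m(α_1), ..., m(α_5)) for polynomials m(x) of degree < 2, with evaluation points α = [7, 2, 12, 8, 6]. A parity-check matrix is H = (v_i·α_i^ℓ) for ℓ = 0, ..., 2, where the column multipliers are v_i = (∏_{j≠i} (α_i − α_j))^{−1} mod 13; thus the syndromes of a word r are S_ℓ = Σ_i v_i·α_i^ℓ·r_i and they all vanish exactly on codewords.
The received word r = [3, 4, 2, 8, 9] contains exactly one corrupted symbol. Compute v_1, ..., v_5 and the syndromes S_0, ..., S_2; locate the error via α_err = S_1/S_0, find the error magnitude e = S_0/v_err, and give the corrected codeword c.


S = (6, 10, 8), error at position 5, error magnitude e = 11, c = [3, 4, 2, 8, 11].

Step 1: column multipliers v_i = (∏_{j≠i}(α_i − α_j))^{−1} mod 13.
  i = 1 (α = 7): (7−2)(7−12)(7−8)(7−6) = 5·(−5)·(−1)·1 = 25 ≡ 12, so v_1 = 12^{−1} = 12 (mod 13).
  i = 2 (α = 2): (2−7)(2−12)(2−8)(2−6) = (−5)·(−10)·(−6)·(−4) = 1200 ≡ 4, so v_2 = 4^{−1} = 10 (mod 13).
  i = 3 (α = 12): (12−7)(12−2)(12−8)(12−6) = 5·10·4·6 = 1200 ≡ 4, so v_3 = 4^{−1} = 10 (mod 13).
  i = 4 (α = 8): (8−7)(8−2)(8−12)(8−6) = 1·6·(−4)·2 = −48 ≡ 4, so v_4 = 4^{−1} = 10 (mod 13).
  i = 5 (α = 6): (6−7)(6−2)(6−12)(6−8) = (−1)·4·(−6)·(−2) = −48 ≡ 4, so v_5 = 4^{−1} = 10 (mod 13).
  v = [12, 10, 10, 10, 10].
Step 2: syndromes of r = [3, 4, 2, 8, 9] (all sums mod 13).
  S_0 = Σ v_i r_i = 12·3 + 10·4 + 10·2 + 10·8 + 10·9 = 266 ≡ 6.
  S_1 = Σ v_i α_i r_i = 12·7·3 + 10·2·4 + 10·12·2 + 10·8·8 + 10·6·9 = 1752 ≡ 10.
  α_i^2 mod 13 = [10, 4, 1, 12, 10].
  S_2 = Σ v_i α_i^2 r_i = 12·10·3 + 10·4·4 + 10·1·2 + 10·12·8 + 10·10·9 = 2400 ≡ 8.
  S = (6, 10, 8) ≠ 0, so r is not a codeword (an error is present).
Step 3: locate the error. For a single error e at position i, S_ℓ = v_i·e·α_i^ℓ, so α_err = S_1/S_0.
  S_0^{−1} = 6^{−1} = 11 (mod 13), so α_err = 10·11 = 110 ≡ 6 = α_5. Error position i = 5.
  Consistency check: S_2/S_1 = 8·4 = 32 ≡ 6 = α_err ✓ (single-error assumption holds).
Step 4: error magnitude e = S_0/v_5 = S_0·∏_{j≠5}(α_5 − α_j) = 6·4 = 24 ≡ 11 (mod 13).
Step 5: correct position 5: c_5 = r_5 − e = 9 − 11 ≡ 11 (mod 13). Hence c = [3, 4, 2, 8, 11].
  Check: interpolating c through the α_i gives m(x) = 7 + 5·x (degree < 2) with m(α_i) = c_i for every i, so c is indeed a codeword.


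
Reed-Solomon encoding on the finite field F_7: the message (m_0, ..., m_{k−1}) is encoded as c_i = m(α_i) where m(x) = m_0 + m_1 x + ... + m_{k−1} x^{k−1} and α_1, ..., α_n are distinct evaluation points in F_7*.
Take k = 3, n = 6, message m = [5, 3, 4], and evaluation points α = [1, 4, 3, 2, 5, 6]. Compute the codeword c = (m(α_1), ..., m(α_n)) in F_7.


c = [5, 4, 1, 6, 1, 6]

Message polynomial: m(x) = 5 + 3·x + 4·x^2 (mod 7).
For each evaluation point α_i, compute m(α_i) mod 7:
  α_1 = 1: Horner steps 4 → 0 → 5, so m(1) = 5.
  α_2 = 4: Horner steps 4 → 5 → 4, so m(4) = 4.
  α_3 = 3: Horner steps 4 → 1 → 1, so m(3) = 1.
  α_4 = 2: Horner steps 4 → 4 → 6, so m(2) = 6.
  α_5 = 5: Horner steps 4 → 2 → 1, so m(5) = 1.
  α_6 = 6: Horner steps 4 → 6 → 6, so m(6) = 6.
Codeword c = [5, 4, 1, 6, 1, 6] ∈ F_7^6.


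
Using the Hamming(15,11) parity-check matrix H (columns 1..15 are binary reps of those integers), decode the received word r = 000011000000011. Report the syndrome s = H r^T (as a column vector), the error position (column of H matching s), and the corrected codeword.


s = (0, 0, 1, 0)^T, error position = 2, corrected codeword c = 010011000000011

Compute s = H r^T mod 2 one row at a time:
  s_1 = 0 + 0 + 0 + 0 + 0 + 0 + 1 + 1 = 2 ≡ 0 (mod 2).
  s_2 = 0 + 1 + 1 + 0 + 0 + 0 + 1 + 1 = 4 ≡ 0 (mod 2).
  s_3 = 0 + 0 + 1 + 0 + 0 + 0 + 1 + 1 = 3 ≡ 1 (mod 2).
  s_4 = 0 + 0 + 1 + 0 + 0 + 0 + 0 + 1 = 2 ≡ 0 (mod 2).
s = (0, 0, 1, 0)^T — this equals column 2 of H (binary 0010), so error is at position 2.
Correct: flip bit 2 of r = 000011000000011 to get c = 010011000000011.


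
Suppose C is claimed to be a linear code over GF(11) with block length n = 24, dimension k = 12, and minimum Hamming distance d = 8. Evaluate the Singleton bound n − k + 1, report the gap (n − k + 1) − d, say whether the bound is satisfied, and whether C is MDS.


Singleton RHS = n − k + 1 = 13, slack = 5, bound satisfied, not MDS.

Singleton bound: d ≤ n − k + 1.
Here n = 24, k = 12, so n − k + 1 = 13.
Given d = 8, check d ≤ 13: YES.
Slack = (n − k + 1) − d = 5.
The code is NOT MDS (slack = 5 > 0).
Description: the claimed parameters are [24, 12, 8]_11; such a code would be non-MDS.


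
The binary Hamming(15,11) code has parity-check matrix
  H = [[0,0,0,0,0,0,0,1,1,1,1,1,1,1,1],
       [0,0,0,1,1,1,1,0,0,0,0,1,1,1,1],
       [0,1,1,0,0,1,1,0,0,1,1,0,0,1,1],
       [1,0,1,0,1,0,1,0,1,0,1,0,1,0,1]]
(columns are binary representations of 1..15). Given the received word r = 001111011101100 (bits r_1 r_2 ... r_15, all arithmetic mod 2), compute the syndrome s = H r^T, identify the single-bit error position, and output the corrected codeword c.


s = (1, 1, 1, 0)^T, error position = 14, corrected codeword c = 001111011101110

Compute s = H r^T mod 2 one row at a time:
  s_1 = 1 + 1 + 1 + 0 + 1 + 1 + 0 + 0 = 5 ≡ 1 (mod 2).
  s_2 = 1 + 1 + 1 + 0 + 1 + 1 + 0 + 0 = 5 ≡ 1 (mod 2).
  s_3 = 0 + 1 + 1 + 0 + 1 + 0 + 0 + 0 = 3 ≡ 1 (mod 2).
  s_4 = 0 + 1 + 1 + 0 + 1 + 0 + 1 + 0 = 4 ≡ 0 (mod 2).
s = (1, 1, 1, 0)^T — this equals column 14 of H (binary 1110), so error is at position 14.
Correct: flip bit 14 of r = 001111011101100 to get c = 001111011101110.


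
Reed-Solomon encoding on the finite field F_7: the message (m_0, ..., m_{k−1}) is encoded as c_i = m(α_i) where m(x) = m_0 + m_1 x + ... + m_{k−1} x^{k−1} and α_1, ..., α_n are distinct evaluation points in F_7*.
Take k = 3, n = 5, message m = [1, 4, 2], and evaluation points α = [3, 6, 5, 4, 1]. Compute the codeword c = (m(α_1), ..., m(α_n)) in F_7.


c = [3, 6, 1, 0, 0]

Message polynomial: m(x) = 1 + 4·x + 2·x^2 (mod 7).
For each evaluation point α_i, compute m(α_i) mod 7:
  α_1 = 3: Horner steps 2 → 3 → 3, so m(3) = 3.
  α_2 = 6: Horner steps 2 → 2 → 6, so m(6) = 6.
  α_3 = 5: Horner steps 2 → 0 → 1, so m(5) = 1.
  α_4 = 4: Horner steps 2 → 5 → 0, so m(4) = 0.
  α_5 = 1: Horner steps 2 → 6 → 0, so m(1) = 0.
Codeword c = [3, 6, 1, 0, 0] ∈ F_7^5.


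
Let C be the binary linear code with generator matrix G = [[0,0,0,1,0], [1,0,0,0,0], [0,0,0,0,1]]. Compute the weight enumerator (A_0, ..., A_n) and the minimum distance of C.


Weight distribution: A_0 = 1, A_1 = 3, A_2 = 3, A_3 = 1. Minimum distance d = 1.

Enumerate all 2^3 = 8 messages m ∈ F_2^3.
For each, compute codeword c = mG in F_2^5, then tally its weight.
  m = 000 → c = 00000, weight = 0.
  m = 100 → c = 00010, weight = 1.
  m = 010 → c = 10000, weight = 1.
  m = 110 → c = 10010, weight = 2.
  m = 001 → c = 00001, weight = 1.
  m = 101 → c = 00011, weight = 2.
  m = 011 → c = 10001, weight = 2.
  m = 111 → c = 10011, weight = 3.
Tally weights:
  weight 0: 1 codewords.
  weight 1: 3 codewords.
  weight 2: 3 codewords.
  weight 3: 1 codewords.
Minimum distance d = smallest w > 0 with A_w > 0 = 1.
Sanity: Σ A_w = 8 = 2^3 = 8 ✓.


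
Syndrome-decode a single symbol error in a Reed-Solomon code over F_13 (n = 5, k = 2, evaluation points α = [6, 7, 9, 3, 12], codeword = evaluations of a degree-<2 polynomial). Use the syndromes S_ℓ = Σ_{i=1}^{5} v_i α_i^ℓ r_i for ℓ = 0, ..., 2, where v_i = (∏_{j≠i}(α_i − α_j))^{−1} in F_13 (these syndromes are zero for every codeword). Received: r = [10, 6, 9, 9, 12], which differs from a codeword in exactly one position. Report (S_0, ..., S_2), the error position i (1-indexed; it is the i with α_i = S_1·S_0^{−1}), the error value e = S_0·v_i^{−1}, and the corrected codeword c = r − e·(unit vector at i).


S = (7, 11, 8), error at position 3, error magnitude e = 11, c = [10, 6, 11, 9, 12].

Step 1: column multipliers v_i = (∏_{j≠i}(α_i − α_j))^{−1} mod 13.
  i = 1 (α = 6): (6−7)(6−9)(6−3)(6−12) = (−1)·(−3)·3·(−6) = −54 ≡ 11, so v_1 = 11^{−1} = 6 (mod 13).
  i = 2 (α = 7): (7−6)(7−9)(7−3)(7−12) = 1·(−2)·4·(−5) = 40 ≡ 1, so v_2 = 1^{−1} = 1 (mod 13).
  i = 3 (α = 9): (9−6)(9−7)(9−3)(9−12) = 3·2·6·(−3) = −108 ≡ 9, so v_3 = 9^{−1} = 3 (mod 13).
  i = 4 (α = 3): (3−6)(3−7)(3−9)(3−12) = (−3)·(−4)·(−6)·(−9) = 648 ≡ 11, so v_4 = 11^{−1} = 6 (mod 13).
  i = 5 (α = 12): (12−6)(12−7)(12−9)(12−3) = 6·5·3·9 = 810 ≡ 4, so v_5 = 4^{−1} = 10 (mod 13).
  v = [6, 1, 3, 6, 10].
Step 2: syndromes of r = [10, 6, 9, 9, 12] (all sums mod 13).
  S_0 = Σ v_i r_i = 6·10 + 1·6 + 3·9 + 6·9 + 10·12 = 267 ≡ 7.
  S_1 = Σ v_i α_i r_i = 6·6·10 + 1·7·6 + 3·9·9 + 6·3·9 + 10·12·12 = 2247 ≡ 11.
  α_i^2 mod 13 = [10, 10, 3, 9, 1].
  S_2 = Σ v_i α_i^2 r_i = 6·10·10 + 1·10·6 + 3·3·9 + 6·9·9 + 10·1·12 = 1347 ≡ 8.
  S = (7, 11, 8) ≠ 0, so r is not a codeword (an error is present).
Step 3: locate the error. For a single error e at position i, S_ℓ = v_i·e·α_i^ℓ, so α_err = S_1/S_0.
  S_0^{−1} = 7^{−1} = 2 (mod 13), so α_err = 11·2 = 22 ≡ 9 = α_3. Error position i = 3.
  Consistency check: S_2/S_1 = 8·6 = 48 ≡ 9 = α_err ✓ (single-error assumption holds).
Step 4: error magnitude e = S_0/v_3 = S_0·∏_{j≠3}(α_3 − α_j) = 7·9 = 63 ≡ 11 (mod 13).
Step 5: correct position 3: c_3 = r_3 − e = 9 − 11 ≡ 11 (mod 13). Hence c = [10, 6, 11, 9, 12].
  Check: interpolating c through the α_i gives m(x) = 8 + 9·x (degree < 2) with m(α_i) = c_i for every i, so c is indeed a codeword.


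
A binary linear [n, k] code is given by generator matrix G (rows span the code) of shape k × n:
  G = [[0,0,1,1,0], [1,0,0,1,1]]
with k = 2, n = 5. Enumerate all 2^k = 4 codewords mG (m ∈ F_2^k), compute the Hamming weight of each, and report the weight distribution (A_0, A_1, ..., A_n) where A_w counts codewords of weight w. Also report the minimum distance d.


Weight distribution: A_0 = 1, A_2 = 1, A_3 = 2. Minimum distance d = 2.

Enumerate all 2^2 = 4 messages m ∈ F_2^2.
For each, compute codeword c = mG in F_2^5, then tally its weight.
  m = 00 → c = 00000, weight = 0.
  m = 10 → c = 00110, weight = 2.
  m = 01 → c = 10011, weight = 3.
  m = 11 → c = 10101, weight = 3.
Tally weights:
  weight 0: 1 codewords.
  weight 2: 1 codewords.
  weight 3: 2 codewords.
Minimum distance d = smallest w > 0 with A_w > 0 = 2.
Sanity: Σ A_w = 4 = 2^2 = 4 ✓.


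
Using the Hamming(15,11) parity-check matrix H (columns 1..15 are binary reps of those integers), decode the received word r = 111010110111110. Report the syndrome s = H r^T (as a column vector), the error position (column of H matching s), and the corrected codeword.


s = (0, 1, 0, 0)^T, error position = 4, corrected codeword c = 111110110111110

Compute s = H r^T mod 2 one row at a time:
  s_1 = 1 + 0 + 1 + 1 + 1 + 1 + 1 + 0 = 6 ≡ 0 (mod 2).
  s_2 = 0 + 1 + 0 + 1 + 1 + 1 + 1 + 0 = 5 ≡ 1 (mod 2).
  s_3 = 1 + 1 + 0 + 1 + 1 + 1 + 1 + 0 = 6 ≡ 0 (mod 2).
  s_4 = 1 + 1 + 1 + 1 + 0 + 1 + 1 + 0 = 6 ≡ 0 (mod 2).
s = (0, 1, 0, 0)^T — this equals column 4 of H (binary 0100), so error is at position 4.
Correct: flip bit 4 of r = 111010110111110 to get c = 111110110111110.


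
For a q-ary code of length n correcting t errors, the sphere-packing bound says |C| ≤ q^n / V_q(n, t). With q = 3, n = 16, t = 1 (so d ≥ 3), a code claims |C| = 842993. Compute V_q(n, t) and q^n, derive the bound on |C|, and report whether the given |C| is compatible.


V_q(n, t) = 33, q^n = 43046721, Hamming bound = 1304446, |C| = 842993 ≤ bound (satisfied).

Step 1: Compute V_q(n, t) = Σ_{j=0}^1 C(n, j) (q−1)^j.
  j = 0: C(16,0)·(2)^0 = 1·1 = 1.
  j = 1: C(16,1)·(2)^1 = 16·2 = 32.
  V_q(n, t) = 1 + 32 = 33.
Step 2: q^n = 3^16 = 43046721.
Step 3: Hamming bound ⌊q^n / V_q(n,t)⌋ = ⌊43046721/33⌋ = 1304446.
Step 4: Compare |C| = 842993 to 1304446: satisfied.
The claimed |C| lies below the Hamming bound.


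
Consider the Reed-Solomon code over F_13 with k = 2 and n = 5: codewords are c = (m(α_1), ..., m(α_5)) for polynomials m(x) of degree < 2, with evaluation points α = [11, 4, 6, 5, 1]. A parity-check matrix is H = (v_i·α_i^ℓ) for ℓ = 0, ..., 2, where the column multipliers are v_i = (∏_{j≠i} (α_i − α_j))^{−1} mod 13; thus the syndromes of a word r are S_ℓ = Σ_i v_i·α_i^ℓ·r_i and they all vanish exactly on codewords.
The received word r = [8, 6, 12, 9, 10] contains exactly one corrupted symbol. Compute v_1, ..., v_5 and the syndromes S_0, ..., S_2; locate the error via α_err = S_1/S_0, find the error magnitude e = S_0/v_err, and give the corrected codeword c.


S = (1, 11, 4), error at position 1, error magnitude e = 7, c = [1, 6, 12, 9, 10].

Step 1: column multipliers v_i = (∏_{j≠i}(α_i − α_j))^{−1} mod 13.
  i = 1 (α = 11): (11−4)(11−6)(11−5)(11−1) = 7·5·6·10 = 2100 ≡ 7, so v_1 = 7^{−1} = 2 (mod 13).
  i = 2 (α = 4): (4−11)(4−6)(4−5)(4−1) = (−7)·(−2)·(−1)·3 = −42 ≡ 10, so v_2 = 10^{−1} = 4 (mod 13).
  i = 3 (α = 6): (6−11)(6−4)(6−5)(6−1) = (−5)·2·1·5 = −50 ≡ 2, so v_3 = 2^{−1} = 7 (mod 13).
  i = 4 (α = 5): (5−11)(5−4)(5−6)(5−1) = (−6)·1·(−1)·4 = 24 ≡ 11, so v_4 = 11^{−1} = 6 (mod 13).
  i = 5 (α = 1): (1−11)(1−4)(1−6)(1−5) = (−10)·(−3)·(−5)·(−4) = 600 ≡ 2, so v_5 = 2^{−1} = 7 (mod 13).
  v = [2, 4, 7, 6, 7].
Step 2: syndromes of r = [8, 6, 12, 9, 10] (all sums mod 13).
  S_0 = Σ v_i r_i = 2·8 + 4·6 + 7·12 + 6·9 + 7·10 = 248 ≡ 1.
  S_1 = Σ v_i α_i r_i = 2·11·8 + 4·4·6 + 7·6·12 + 6·5·9 + 7·1·10 = 1116 ≡ 11.
  α_i^2 mod 13 = [4, 3, 10, 12, 1].
  S_2 = Σ v_i α_i^2 r_i = 2·4·8 + 4·3·6 + 7·10·12 + 6·12·9 + 7·1·10 = 1694 ≡ 4.
  S = (1, 11, 4) ≠ 0, so r is not a codeword (an error is present).
Step 3: locate the error. For a single error e at position i, S_ℓ = v_i·e·α_i^ℓ, so α_err = S_1/S_0.
  S_0^{−1} = 1^{−1} = 1 (mod 13), so α_err = 11·1 = 11 ≡ 11 = α_1. Error position i = 1.
  Consistency check: S_2/S_1 = 4·6 = 24 ≡ 11 = α_err ✓ (single-error assumption holds).
Step 4: error magnitude e = S_0/v_1 = S_0·∏_{j≠1}(α_1 − α_j) = 1·7 = 7 ≡ 7 (mod 13).
Step 5: correct position 1: c_1 = r_1 − e = 8 − 7 ≡ 1 (mod 13). Hence c = [1, 6, 12, 9, 10].
  Check: interpolating c through the α_i gives m(x) = 7 + 3·x (degree < 2) with m(α_i) = c_i for every i, so c is indeed a codeword.


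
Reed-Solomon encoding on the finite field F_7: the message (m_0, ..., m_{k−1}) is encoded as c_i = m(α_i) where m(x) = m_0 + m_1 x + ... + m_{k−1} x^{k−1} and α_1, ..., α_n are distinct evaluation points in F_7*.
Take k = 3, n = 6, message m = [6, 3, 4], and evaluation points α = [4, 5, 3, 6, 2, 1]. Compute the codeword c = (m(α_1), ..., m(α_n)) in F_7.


c = [5, 2, 2, 0, 0, 6]

Message polynomial: m(x) = 6 + 3·x + 4·x^2 (mod 7).
For each evaluation point α_i, compute m(α_i) mod 7:
  α_1 = 4: Horner steps 4 → 5 → 5, so m(4) = 5.
  α_2 = 5: Horner steps 4 → 2 → 2, so m(5) = 2.
  α_3 = 3: Horner steps 4 → 1 → 2, so m(3) = 2.
  α_4 = 6: Horner steps 4 → 6 → 0, so m(6) = 0.
  α_5 = 2: Horner steps 4 → 4 → 0, so m(2) = 0.
  α_6 = 1: Horner steps 4 → 0 → 6, so m(1) = 6.
Codeword c = [5, 2, 2, 0, 0, 6] ∈ F_7^6.


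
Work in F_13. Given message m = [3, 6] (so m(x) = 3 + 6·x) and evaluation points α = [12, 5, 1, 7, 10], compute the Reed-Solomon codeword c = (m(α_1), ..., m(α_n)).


c = [10, 7, 9, 6, 11]

Message polynomial: m(x) = 3 + 6·x (mod 13).
For each evaluation point α_i, compute m(α_i) mod 13:
  α_1 = 12: Horner steps 6 → 10, so m(12) = 10.
  α_2 = 5: Horner steps 6 → 7, so m(5) = 7.
  α_3 = 1: Horner steps 6 → 9, so m(1) = 9.
  α_4 = 7: Horner steps 6 → 6, so m(7) = 6.
  α_5 = 10: Horner steps 6 → 11, so m(10) = 11.
Codeword c = [10, 7, 9, 6, 11] ∈ F_13^5.


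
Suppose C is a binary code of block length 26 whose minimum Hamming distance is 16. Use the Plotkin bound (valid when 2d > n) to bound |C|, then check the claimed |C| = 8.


Plotkin bound M ≤ 4; given |C| = 8 > bound (violated).

Check applicability: 2d = 32, n = 26.
2d − n = 6 > 0, so Plotkin applies.
Compute d/(2d−n) = 16/6 ≈ 2.6667.
⌊d/(2d−n)⌋ = 2.
Plotkin bound: M ≤ 2·2 = 4.
Given |C| = 8, check: VIOLATED.
This |C| is above the Plotkin bound, so no binary code with n = 26, d = 16 and 8 codewords exists.


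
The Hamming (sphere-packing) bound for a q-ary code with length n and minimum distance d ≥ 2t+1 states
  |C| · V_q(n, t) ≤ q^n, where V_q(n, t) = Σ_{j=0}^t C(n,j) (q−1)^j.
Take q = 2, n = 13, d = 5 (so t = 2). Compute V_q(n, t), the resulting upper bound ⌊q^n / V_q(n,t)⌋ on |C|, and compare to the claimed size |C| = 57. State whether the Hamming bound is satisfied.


V_q(n, t) = 92, q^n = 8192, Hamming bound = 89, |C| = 57 ≤ bound (satisfied).

Step 1: Compute V_q(n, t) = Σ_{j=0}^2 C(n, j) (q−1)^j.
  j = 0: C(13,0)·(1)^0 = 1·1 = 1.
  j = 1: C(13,1)·(1)^1 = 13·1 = 13.
  j = 2: C(13,2)·(1)^2 = 78·1 = 78.
  V_q(n, t) = 1 + 13 + 78 = 92.
Step 2: q^n = 2^13 = 8192.
Step 3: Hamming bound ⌊q^n / V_q(n,t)⌋ = ⌊8192/92⌋ = 89.
Step 4: Compare |C| = 57 to 89: satisfied.
The claimed |C| lies below the Hamming bound.


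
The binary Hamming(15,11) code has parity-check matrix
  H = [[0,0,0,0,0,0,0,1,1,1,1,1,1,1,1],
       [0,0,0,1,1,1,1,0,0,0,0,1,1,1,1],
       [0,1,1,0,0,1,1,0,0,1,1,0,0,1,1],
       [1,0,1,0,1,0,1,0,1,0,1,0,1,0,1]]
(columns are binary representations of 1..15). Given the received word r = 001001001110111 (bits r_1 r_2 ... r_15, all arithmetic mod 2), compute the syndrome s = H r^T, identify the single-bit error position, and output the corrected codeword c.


s = (0, 0, 0, 1)^T, error position = 1, corrected codeword c = 101001001110111

Compute s = H r^T mod 2 one row at a time:
  s_1 = 0 + 1 + 1 + 1 + 0 + 1 + 1 + 1 = 6 ≡ 0 (mod 2).
  s_2 = 0 + 0 + 1 + 0 + 0 + 1 + 1 + 1 = 4 ≡ 0 (mod 2).
  s_3 = 0 + 1 + 1 + 0 + 1 + 1 + 1 + 1 = 6 ≡ 0 (mod 2).
  s_4 = 0 + 1 + 0 + 0 + 1 + 1 + 1 + 1 = 5 ≡ 1 (mod 2).
s = (0, 0, 0, 1)^T — this equals column 1 of H (binary 0001), so error is at position 1.
Correct: flip bit 1 of r = 001001001110111 to get c = 101001001110111.


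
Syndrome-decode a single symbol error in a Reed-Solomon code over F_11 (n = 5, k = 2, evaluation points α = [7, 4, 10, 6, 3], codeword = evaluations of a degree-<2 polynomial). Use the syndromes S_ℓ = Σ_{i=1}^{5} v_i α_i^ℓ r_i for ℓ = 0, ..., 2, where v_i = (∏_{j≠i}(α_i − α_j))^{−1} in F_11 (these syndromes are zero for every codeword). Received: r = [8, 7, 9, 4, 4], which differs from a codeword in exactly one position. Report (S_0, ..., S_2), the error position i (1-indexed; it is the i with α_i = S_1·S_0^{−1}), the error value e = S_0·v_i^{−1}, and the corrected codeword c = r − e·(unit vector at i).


S = (8, 2, 6), error at position 5, error magnitude e = 1, c = [8, 7, 9, 4, 3].

Step 1: column multipliers v_i = (∏_{j≠i}(α_i − α_j))^{−1} mod 11.
  i = 1 (α = 7): (7−4)(7−10)(7−6)(7−3) = 3·(−3)·1·4 = −36 ≡ 8, so v_1 = 8^{−1} = 7 (mod 11).
  i = 2 (α = 4): (4−7)(4−10)(4−6)(4−3) = (−3)·(−6)·(−2)·1 = −36 ≡ 8, so v_2 = 8^{−1} = 7 (mod 11).
  i = 3 (α = 10): (10−7)(10−4)(10−6)(10−3) = 3·6·4·7 = 504 ≡ 9, so v_3 = 9^{−1} = 5 (mod 11).
  i = 4 (α = 6): (6−7)(6−4)(6−10)(6−3) = (−1)·2·(−4)·3 = 24 ≡ 2, so v_4 = 2^{−1} = 6 (mod 11).
  i = 5 (α = 3): (3−7)(3−4)(3−10)(3−6) = (−4)·(−1)·(−7)·(−3) = 84 ≡ 7, so v_5 = 7^{−1} = 8 (mod 11).
  v = [7, 7, 5, 6, 8].
Step 2: syndromes of r = [8, 7, 9, 4, 4] (all sums mod 11).
  S_0 = Σ v_i r_i = 7·8 + 7·7 + 5·9 + 6·4 + 8·4 = 206 ≡ 8.
  S_1 = Σ v_i α_i r_i = 7·7·8 + 7·4·7 + 5·10·9 + 6·6·4 + 8·3·4 = 1278 ≡ 2.
  α_i^2 mod 11 = [5, 5, 1, 3, 9].
  S_2 = Σ v_i α_i^2 r_i = 7·5·8 + 7·5·7 + 5·1·9 + 6·3·4 + 8·9·4 = 930 ≡ 6.
  S = (8, 2, 6) ≠ 0, so r is not a codeword (an error is present).
Step 3: locate the error. For a single error e at position i, S_ℓ = v_i·e·α_i^ℓ, so α_err = S_1/S_0.
  S_0^{−1} = 8^{−1} = 7 (mod 11), so α_err = 2·7 = 14 ≡ 3 = α_5. Error position i = 5.
  Consistency check: S_2/S_1 = 6·6 = 36 ≡ 3 = α_err ✓ (single-error assumption holds).
Step 4: error magnitude e = S_0/v_5 = S_0·∏_{j≠5}(α_5 − α_j) = 8·7 = 56 ≡ 1 (mod 11).
Step 5: correct position 5: c_5 = r_5 − e = 4 − 1 ≡ 3 (mod 11). Hence c = [8, 7, 9, 4, 3].
  Check: interpolating c through the α_i gives m(x) = 2 + 4·x (degree < 2) with m(α_i) = c_i for every i, so c is indeed a codeword.


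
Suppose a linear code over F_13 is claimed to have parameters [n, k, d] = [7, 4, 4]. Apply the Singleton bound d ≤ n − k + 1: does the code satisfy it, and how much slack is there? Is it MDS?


Singleton RHS = n − k + 1 = 4, slack = 0, bound satisfied, MDS.

Singleton bound: d ≤ n − k + 1.
Here n = 7, k = 4, so n − k + 1 = 4.
Given d = 4, check d ≤ 4: YES.
Slack = (n − k + 1) − d = 0.
The code is MDS (slack = 0).
Description: the claimed parameters are [7, 4, 4]_13; such a code would be MDS (meets Singleton bound).


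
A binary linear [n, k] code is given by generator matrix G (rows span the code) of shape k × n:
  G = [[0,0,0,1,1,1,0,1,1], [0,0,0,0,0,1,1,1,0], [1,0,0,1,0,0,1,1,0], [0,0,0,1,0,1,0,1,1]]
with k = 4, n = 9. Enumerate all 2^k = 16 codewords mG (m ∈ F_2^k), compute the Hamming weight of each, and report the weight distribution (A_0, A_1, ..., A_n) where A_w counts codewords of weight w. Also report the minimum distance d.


Weight distribution: A_0 = 1, A_1 = 1, A_3 = 4, A_4 = 7, A_5 = 3. Minimum distance d = 1.

Enumerate all 2^4 = 16 messages m ∈ F_2^4.
For each, compute codeword c = mG in F_2^9, then tally its weight.
  m = 0000 → c = 000000000, weight = 0.
  m = 1000 → c = 000111011, weight = 5.
  m = 0100 → c = 000001110, weight = 3.
  m = 1100 → c = 000110101, weight = 4.
  m = 0010 → c = 100100110, weight = 4.
  m = 1010 → c = 100011101, weight = 5.
  m = 0110 → c = 100101000, weight = 3.
  m = 1110 → c = 100010011, weight = 4.
  m = 0001 → c = 000101011, weight = 4.
  m = 1001 → c = 000010000, weight = 1.
  m = 0101 → c = 000100101, weight = 3.
  m = 1101 → c = 000011110, weight = 4.
  m = 0011 → c = 100001101, weight = 4.
  m = 1011 → c = 100110110, weight = 5.
  m = 0111 → c = 100000011, weight = 3.
  m = 1111 → c = 100111000, weight = 4.
Tally weights:
  weight 0: 1 codewords.
  weight 1: 1 codewords.
  weight 3: 4 codewords.
  weight 4: 7 codewords.
  weight 5: 3 codewords.
Minimum distance d = smallest w > 0 with A_w > 0 = 1.
Sanity: Σ A_w = 16 = 2^4 = 16 ✓.


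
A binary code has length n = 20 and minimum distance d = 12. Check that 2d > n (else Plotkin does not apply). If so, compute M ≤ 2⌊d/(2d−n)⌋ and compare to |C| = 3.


Plotkin bound M ≤ 6; given |C| = 3 ≤ bound (satisfied).

Check applicability: 2d = 24, n = 20.
2d − n = 4 > 0, so Plotkin applies.
Compute d/(2d−n) = 12/4 ≈ 3.0000.
⌊d/(2d−n)⌋ = 3.
Plotkin bound: M ≤ 2·3 = 6.
Given |C| = 3, check: satisfied.
This |C| is below the Plotkin bound.


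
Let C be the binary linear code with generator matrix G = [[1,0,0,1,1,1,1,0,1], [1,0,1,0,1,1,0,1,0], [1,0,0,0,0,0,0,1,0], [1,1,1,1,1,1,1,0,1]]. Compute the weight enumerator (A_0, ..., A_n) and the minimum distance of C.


Weight distribution: A_0 = 1, A_2 = 2, A_3 = 2, A_4 = 1, A_5 = 6, A_6 = 2, A_8 = 2. Minimum distance d = 2.

Enumerate all 2^4 = 16 messages m ∈ F_2^4.
For each, compute codeword c = mG in F_2^9, then tally its weight.
  m = 0000 → c = 000000000, weight = 0.
  m = 1000 → c = 100111101, weight = 6.
  m = 0100 → c = 101011010, weight = 5.
  m = 1100 → c = 001100111, weight = 5.
  m = 0010 → c = 100000010, weight = 2.
  m = 1010 → c = 000111111, weight = 6.
  m = 0110 → c = 001011000, weight = 3.
  m = 1110 → c = 101100101, weight = 5.
  m = 0001 → c = 111111101, weight = 8.
  m = 1001 → c = 011000000, weight = 2.
  m = 0101 → c = 010100111, weight = 5.
  m = 1101 → c = 110011010, weight = 5.
  m = 0011 → c = 011111111, weight = 8.
  m = 1011 → c = 111000010, weight = 4.
  m = 0111 → c = 110100101, weight = 5.
  m = 1111 → c = 010011000, weight = 3.
Tally weights:
  weight 0: 1 codewords.
  weight 2: 2 codewords.
  weight 3: 2 codewords.
  weight 4: 1 codewords.
  weight 5: 6 codewords.
  weight 6: 2 codewords.
  weight 8: 2 codewords.
Minimum distance d = smallest w > 0 with A_w > 0 = 2.
Sanity: Σ A_w = 16 = 2^4 = 16 ✓.


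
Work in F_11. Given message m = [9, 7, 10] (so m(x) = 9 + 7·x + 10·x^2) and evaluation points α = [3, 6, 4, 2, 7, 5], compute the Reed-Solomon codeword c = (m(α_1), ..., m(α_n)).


c = [10, 4, 10, 8, 9, 8]

Message polynomial: m(x) = 9 + 7·x + 10·x^2 (mod 11).
For each evaluation point α_i, compute m(α_i) mod 11:
  α_1 = 3: Horner steps 10 → 4 → 10, so m(3) = 10.
  α_2 = 6: Horner steps 10 → 1 → 4, so m(6) = 4.
  α_3 = 4: Horner steps 10 → 3 → 10, so m(4) = 10.
  α_4 = 2: Horner steps 10 → 5 → 8, so m(2) = 8.
  α_5 = 7: Horner steps 10 → 0 → 9, so m(7) = 9.
  α_6 = 5: Horner steps 10 → 2 → 8, so m(5) = 8.
Codeword c = [10, 4, 10, 8, 9, 8] ∈ F_11^6.


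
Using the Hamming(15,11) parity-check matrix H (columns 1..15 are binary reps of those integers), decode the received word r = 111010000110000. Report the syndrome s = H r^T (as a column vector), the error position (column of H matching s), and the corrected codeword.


s = (0, 1, 0, 0)^T, error position = 4, corrected codeword c = 111110000110000

Compute s = H r^T mod 2 one row at a time:
  s_1 = 0 + 0 + 1 + 1 + 0 + 0 + 0 + 0 = 2 ≡ 0 (mod 2).
  s_2 = 0 + 1 + 0 + 0 + 0 + 0 + 0 + 0 = 1 ≡ 1 (mod 2).
  s_3 = 1 + 1 + 0 + 0 + 1 + 1 + 0 + 0 = 4 ≡ 0 (mod 2).
  s_4 = 1 + 1 + 1 + 0 + 0 + 1 + 0 + 0 = 4 ≡ 0 (mod 2).
s = (0, 1, 0, 0)^T — this equals column 4 of H (binary 0100), so error is at position 4.
Correct: flip bit 4 of r = 111010000110000 to get c = 111110000110000.


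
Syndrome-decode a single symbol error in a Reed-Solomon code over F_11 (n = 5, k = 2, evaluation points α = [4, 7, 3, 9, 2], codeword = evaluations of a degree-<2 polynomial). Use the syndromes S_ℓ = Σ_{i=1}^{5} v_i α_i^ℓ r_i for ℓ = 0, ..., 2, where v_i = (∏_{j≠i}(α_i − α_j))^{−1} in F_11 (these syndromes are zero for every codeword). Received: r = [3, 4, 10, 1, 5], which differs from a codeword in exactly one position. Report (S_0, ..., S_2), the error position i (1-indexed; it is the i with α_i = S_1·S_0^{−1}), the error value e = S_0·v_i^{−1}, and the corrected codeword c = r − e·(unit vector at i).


S = (8, 5, 10), error at position 5, error magnitude e = 10, c = [3, 4, 10, 1, 6].

Step 1: column multipliers v_i = (∏_{j≠i}(α_i − α_j))^{−1} mod 11.
  i = 1 (α = 4): (4−7)(4−3)(4−9)(4−2) = (−3)·1·(−5)·2 = 30 ≡ 8, so v_1 = 8^{−1} = 7 (mod 11).
  i = 2 (α = 7): (7−4)(7−3)(7−9)(7−2) = 3·4·(−2)·5 = −120 ≡ 1, so v_2 = 1^{−1} = 1 (mod 11).
  i = 3 (α = 3): (3−4)(3−7)(3−9)(3−2) = (−1)·(−4)·(−6)·1 = −24 ≡ 9, so v_3 = 9^{−1} = 5 (mod 11).
  i = 4 (α = 9): (9−4)(9−7)(9−3)(9−2) = 5·2·6·7 = 420 ≡ 2, so v_4 = 2^{−1} = 6 (mod 11).
  i = 5 (α = 2): (2−4)(2−7)(2−3)(2−9) = (−2)·(−5)·(−1)·(−7) = 70 ≡ 4, so v_5 = 4^{−1} = 3 (mod 11).
  v = [7, 1, 5, 6, 3].
Step 2: syndromes of r = [3, 4, 10, 1, 5] (all sums mod 11).
  S_0 = Σ v_i r_i = 7·3 + 1·4 + 5·10 + 6·1 + 3·5 = 96 ≡ 8.
  S_1 = Σ v_i α_i r_i = 7·4·3 + 1·7·4 + 5·3·10 + 6·9·1 + 3·2·5 = 346 ≡ 5.
  α_i^2 mod 11 = [5, 5, 9, 4, 4].
  S_2 = Σ v_i α_i^2 r_i = 7·5·3 + 1·5·4 + 5·9·10 + 6·4·1 + 3·4·5 = 659 ≡ 10.
  S = (8, 5, 10) ≠ 0, so r is not a codeword (an error is present).
Step 3: locate the error. For a single error e at position i, S_ℓ = v_i·e·α_i^ℓ, so α_err = S_1/S_0.
  S_0^{−1} = 8^{−1} = 7 (mod 11), so α_err = 5·7 = 35 ≡ 2 = α_5. Error position i = 5.
  Consistency check: S_2/S_1 = 10·9 = 90 ≡ 2 = α_err ✓ (single-error assumption holds).
Step 4: error magnitude e = S_0/v_5 = S_0·∏_{j≠5}(α_5 − α_j) = 8·4 = 32 ≡ 10 (mod 11).
Step 5: correct position 5: c_5 = r_5 − e = 5 − 10 ≡ 6 (mod 11). Hence c = [3, 4, 10, 1, 6].
  Check: interpolating c through the α_i gives m(x) = 9 + 4·x (degree < 2) with m(α_i) = c_i for every i, so c is indeed a codeword.


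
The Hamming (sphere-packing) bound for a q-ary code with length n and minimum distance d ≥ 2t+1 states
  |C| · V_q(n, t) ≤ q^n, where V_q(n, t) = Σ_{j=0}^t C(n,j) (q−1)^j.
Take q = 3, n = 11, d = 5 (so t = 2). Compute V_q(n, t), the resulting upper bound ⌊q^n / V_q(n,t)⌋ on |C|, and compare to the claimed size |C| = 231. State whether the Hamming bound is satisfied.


V_q(n, t) = 243, q^n = 177147, Hamming bound = 729, |C| = 231 ≤ bound (satisfied).

Step 1: Compute V_q(n, t) = Σ_{j=0}^2 C(n, j) (q−1)^j.
  j = 0: C(11,0)·(2)^0 = 1·1 = 1.
  j = 1: C(11,1)·(2)^1 = 11·2 = 22.
  j = 2: C(11,2)·(2)^2 = 55·4 = 220.
  V_q(n, t) = 1 + 22 + 220 = 243.
Step 2: q^n = 3^11 = 177147.
Step 3: Hamming bound ⌊q^n / V_q(n,t)⌋ = ⌊177147/243⌋ = 729.
Step 4: Compare |C| = 231 to 729: satisfied.
The claimed |C| lies below the Hamming bound.


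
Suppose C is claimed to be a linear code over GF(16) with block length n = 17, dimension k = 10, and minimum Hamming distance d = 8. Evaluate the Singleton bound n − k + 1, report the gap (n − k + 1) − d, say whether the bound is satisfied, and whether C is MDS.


Singleton RHS = n − k + 1 = 8, slack = 0, bound satisfied, MDS.

Singleton bound: d ≤ n − k + 1.
Here n = 17, k = 10, so n − k + 1 = 8.
Given d = 8, check d ≤ 8: YES.
Slack = (n − k + 1) − d = 0.
The code is MDS (slack = 0).
Description: the claimed parameters are [17, 10, 8]_16; such a code would be MDS (meets Singleton bound).


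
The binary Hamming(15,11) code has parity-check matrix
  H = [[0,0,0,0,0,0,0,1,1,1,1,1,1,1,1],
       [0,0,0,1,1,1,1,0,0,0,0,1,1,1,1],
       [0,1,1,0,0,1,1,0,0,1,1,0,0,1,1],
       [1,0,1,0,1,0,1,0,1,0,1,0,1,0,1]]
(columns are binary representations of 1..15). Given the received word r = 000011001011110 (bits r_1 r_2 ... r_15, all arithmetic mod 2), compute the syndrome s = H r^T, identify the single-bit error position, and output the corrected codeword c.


s = (1, 1, 1, 0)^T, error position = 14, corrected codeword c = 000011001011100

Compute s = H r^T mod 2 one row at a time:
  s_1 = 0 + 1 + 0 + 1 + 1 + 1 + 1 + 0 = 5 ≡ 1 (mod 2).
  s_2 = 0 + 1 + 1 + 0 + 1 + 1 + 1 + 0 = 5 ≡ 1 (mod 2).
  s_3 = 0 + 0 + 1 + 0 + 0 + 1 + 1 + 0 = 3 ≡ 1 (mod 2).
  s_4 = 0 + 0 + 1 + 0 + 1 + 1 + 1 + 0 = 4 ≡ 0 (mod 2).
s = (1, 1, 1, 0)^T — this equals column 14 of H (binary 1110), so error is at position 14.
Correct: flip bit 14 of r = 000011001011110 to get c = 000011001011100.


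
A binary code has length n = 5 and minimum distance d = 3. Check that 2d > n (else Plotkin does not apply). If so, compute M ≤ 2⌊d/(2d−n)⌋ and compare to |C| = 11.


Plotkin bound M ≤ 6; given |C| = 11 > bound (violated).

Check applicability: 2d = 6, n = 5.
2d − n = 1 > 0, so Plotkin applies.
Compute d/(2d−n) = 3/1 ≈ 3.0000.
⌊d/(2d−n)⌋ = 3.
Plotkin bound: M ≤ 2·3 = 6.
Given |C| = 11, check: VIOLATED.
This |C| is above the Plotkin bound, so no binary code with n = 5, d = 3 and 11 codewords exists.


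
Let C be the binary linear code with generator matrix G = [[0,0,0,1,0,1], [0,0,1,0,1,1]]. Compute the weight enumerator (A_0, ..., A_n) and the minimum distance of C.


Weight distribution: A_0 = 1, A_2 = 1, A_3 = 2. Minimum distance d = 2.

Enumerate all 2^2 = 4 messages m ∈ F_2^2.
For each, compute codeword c = mG in F_2^6, then tally its weight.
  m = 00 → c = 000000, weight = 0.
  m = 10 → c = 000101, weight = 2.
  m = 01 → c = 001011, weight = 3.
  m = 11 → c = 001110, weight = 3.
Tally weights:
  weight 0: 1 codewords.
  weight 2: 1 codewords.
  weight 3: 2 codewords.
Minimum distance d = smallest w > 0 with A_w > 0 = 2.
Sanity: Σ A_w = 4 = 2^2 = 4 ✓.


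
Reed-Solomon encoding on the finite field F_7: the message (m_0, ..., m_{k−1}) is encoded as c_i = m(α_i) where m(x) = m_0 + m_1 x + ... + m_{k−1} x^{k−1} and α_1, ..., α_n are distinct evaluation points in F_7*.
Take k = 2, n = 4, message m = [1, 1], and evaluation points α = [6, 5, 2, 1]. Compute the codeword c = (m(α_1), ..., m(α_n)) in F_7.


c = [0, 6, 3, 2]

Message polynomial: m(x) = 1 + 1·x (mod 7).
For each evaluation point α_i, compute m(α_i) mod 7:
  α_1 = 6: Horner steps 1 → 0, so m(6) = 0.
  α_2 = 5: Horner steps 1 → 6, so m(5) = 6.
  α_3 = 2: Horner steps 1 → 3, so m(2) = 3.
  α_4 = 1: Horner steps 1 → 2, so m(1) = 2.
Codeword c = [0, 6, 3, 2] ∈ F_7^4.


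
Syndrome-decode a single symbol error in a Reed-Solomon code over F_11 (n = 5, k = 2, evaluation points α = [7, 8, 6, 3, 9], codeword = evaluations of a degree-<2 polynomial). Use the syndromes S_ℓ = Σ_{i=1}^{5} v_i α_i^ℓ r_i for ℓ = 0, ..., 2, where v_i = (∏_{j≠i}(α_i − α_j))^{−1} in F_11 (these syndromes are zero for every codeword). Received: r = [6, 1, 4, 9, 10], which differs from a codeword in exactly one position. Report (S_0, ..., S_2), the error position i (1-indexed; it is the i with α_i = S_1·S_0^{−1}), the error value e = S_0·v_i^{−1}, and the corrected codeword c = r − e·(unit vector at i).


S = (4, 10, 3), error at position 2, error magnitude e = 4, c = [6, 8, 4, 9, 10].

Step 1: column multipliers v_i = (∏_{j≠i}(α_i − α_j))^{−1} mod 11.
  i = 1 (α = 7): (7−8)(7−6)(7−3)(7−9) = (−1)·1·4·(−2) = 8 ≡ 8, so v_1 = 8^{−1} = 7 (mod 11).
  i = 2 (α = 8): (8−7)(8−6)(8−3)(8−9) = 1·2·5·(−1) = −10 ≡ 1, so v_2 = 1^{−1} = 1 (mod 11).
  i = 3 (α = 6): (6−7)(6−8)(6−3)(6−9) = (−1)·(−2)·3·(−3) = −18 ≡ 4, so v_3 = 4^{−1} = 3 (mod 11).
  i = 4 (α = 3): (3−7)(3−8)(3−6)(3−9) = (−4)·(−5)·(−3)·(−6) = 360 ≡ 8, so v_4 = 8^{−1} = 7 (mod 11).
  i = 5 (α = 9): (9−7)(9−8)(9−6)(9−3) = 2·1·3·6 = 36 ≡ 3, so v_5 = 3^{−1} = 4 (mod 11).
  v = [7, 1, 3, 7, 4].
Step 2: syndromes of r = [6, 1, 4, 9, 10] (all sums mod 11).
  S_0 = Σ v_i r_i = 7·6 + 1·1 + 3·4 + 7·9 + 4·10 = 158 ≡ 4.
  S_1 = Σ v_i α_i r_i = 7·7·6 + 1·8·1 + 3·6·4 + 7·3·9 + 4·9·10 = 923 ≡ 10.
  α_i^2 mod 11 = [5, 9, 3, 9, 4].
  S_2 = Σ v_i α_i^2 r_i = 7·5·6 + 1·9·1 + 3·3·4 + 7·9·9 + 4·4·10 = 982 ≡ 3.
  S = (4, 10, 3) ≠ 0, so r is not a codeword (an error is present).
Step 3: locate the error. For a single error e at position i, S_ℓ = v_i·e·α_i^ℓ, so α_err = S_1/S_0.
  S_0^{−1} = 4^{−1} = 3 (mod 11), so α_err = 10·3 = 30 ≡ 8 = α_2. Error position i = 2.
  Consistency check: S_2/S_1 = 3·10 = 30 ≡ 8 = α_err ✓ (single-error assumption holds).
Step 4: error magnitude e = S_0/v_2 = S_0·∏_{j≠2}(α_2 − α_j) = 4·1 = 4 ≡ 4 (mod 11).
Step 5: correct position 2: c_2 = r_2 − e = 1 − 4 ≡ 8 (mod 11). Hence c = [6, 8, 4, 9, 10].
  Check: interpolating c through the α_i gives m(x) = 3 + 2·x (degree < 2) with m(α_i) = c_i for every i, so c is indeed a codeword.
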